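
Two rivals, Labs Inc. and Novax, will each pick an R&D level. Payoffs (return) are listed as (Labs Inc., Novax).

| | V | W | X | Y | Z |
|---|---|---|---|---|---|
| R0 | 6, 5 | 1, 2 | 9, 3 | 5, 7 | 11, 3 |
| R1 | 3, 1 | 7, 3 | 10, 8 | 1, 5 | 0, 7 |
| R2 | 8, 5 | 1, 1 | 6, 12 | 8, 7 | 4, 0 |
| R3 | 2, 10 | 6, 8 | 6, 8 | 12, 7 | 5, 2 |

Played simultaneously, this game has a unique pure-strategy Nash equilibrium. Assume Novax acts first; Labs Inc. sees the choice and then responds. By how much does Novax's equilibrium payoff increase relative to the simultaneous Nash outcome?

0

Labs Inc. best-responds to each possible Novax move:
- V → Labs Inc. plays R2 (best of 6, 3, 8, 2); Novax gets 5.
- W → Labs Inc. plays R1 (best of 1, 7, 1, 6); Novax gets 3.
- X → Labs Inc. plays R1 (best of 9, 10, 6, 6); Novax gets 8.
- Y → Labs Inc. plays R3 (best of 5, 1, 8, 12); Novax gets 7.
- Z → Labs Inc. plays R0 (best of 11, 0, 4, 5); Novax gets 3.
Among 5, 3, 8, 7, 3, the best is 8 at X. Subgame-perfect outcome: (R1, X) with payoffs (10, 8).
Under simultaneous play:
Labs Inc.'s best replies: V→R2; W→R1; X→R1; Y→R3; Z→R0.
Novax's best replies: R0→Y; R1→X; R2→X; R3→V.
The unique mutual best reply is (R1, X), giving (10, 8).
Novax's commitment gain: 8 − 8 = 0.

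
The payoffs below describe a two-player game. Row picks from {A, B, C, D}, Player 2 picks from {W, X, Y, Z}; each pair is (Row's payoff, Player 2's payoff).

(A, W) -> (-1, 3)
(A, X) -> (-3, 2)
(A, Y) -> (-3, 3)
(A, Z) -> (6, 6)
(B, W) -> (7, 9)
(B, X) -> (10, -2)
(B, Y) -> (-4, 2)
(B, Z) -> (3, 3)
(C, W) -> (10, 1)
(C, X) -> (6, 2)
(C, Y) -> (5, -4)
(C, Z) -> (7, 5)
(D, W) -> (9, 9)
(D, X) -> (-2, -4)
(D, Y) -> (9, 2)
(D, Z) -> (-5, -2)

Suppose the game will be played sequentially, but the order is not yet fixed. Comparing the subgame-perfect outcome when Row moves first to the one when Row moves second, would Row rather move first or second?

If Row leads: Player 2's best replies are A→Z, B→W, C→Z, D→W; Row's induced payoffs 6, 7, 7, 9; outcome (D, W), payoffs (9, 9).
If Player 2 leads: Row's best replies are W→C, X→B, Y→D, Z→C; Player 2's induced payoffs 1, -2, 2, 5; outcome (C, Z), payoffs (7, 5).
Row gets 9 moving first and 7 moving second, so Row prefers to move first.

first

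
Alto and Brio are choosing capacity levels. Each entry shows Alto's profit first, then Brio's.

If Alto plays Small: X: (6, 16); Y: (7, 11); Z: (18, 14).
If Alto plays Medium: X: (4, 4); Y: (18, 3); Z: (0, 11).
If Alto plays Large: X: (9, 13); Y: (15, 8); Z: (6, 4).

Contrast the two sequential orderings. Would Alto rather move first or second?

second

If Alto leads: Brio's best replies are Small→X, Medium→Z, Large→X; Alto's induced payoffs 6, 0, 9; outcome (Large, X), payoffs (9, 13).
If Brio leads: Alto's best replies are X→Large, Y→Medium, Z→Small; Brio's induced payoffs 13, 3, 14; outcome (Small, Z), payoffs (18, 14).
Alto gets 9 moving first and 18 moving second, so Alto prefers to move second.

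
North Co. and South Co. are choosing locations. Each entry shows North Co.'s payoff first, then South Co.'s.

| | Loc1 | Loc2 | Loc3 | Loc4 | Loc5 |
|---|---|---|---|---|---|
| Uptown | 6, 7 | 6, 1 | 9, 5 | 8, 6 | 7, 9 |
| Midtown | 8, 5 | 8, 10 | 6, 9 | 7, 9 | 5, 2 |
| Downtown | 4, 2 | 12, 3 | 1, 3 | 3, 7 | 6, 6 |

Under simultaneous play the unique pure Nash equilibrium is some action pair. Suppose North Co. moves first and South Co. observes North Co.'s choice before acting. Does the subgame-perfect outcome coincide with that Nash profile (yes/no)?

no

South Co. best-responds to each possible North Co. move:
- Uptown → South Co. plays Loc5 (best of 7, 1, 5, 6, 9); North Co. gets 7.
- Midtown → South Co. plays Loc2 (best of 5, 10, 9, 9, 2); North Co. gets 8.
- Downtown → South Co. plays Loc4 (best of 2, 3, 3, 7, 6); North Co. gets 3.
Among 7, 8, 3, the best is 8 at Midtown. Subgame-perfect outcome: (Midtown, Loc2) with payoffs (8, 10).
Now find the simultaneous Nash equilibrium.
North Co.'s best replies: Loc1→Midtown; Loc2→Downtown; Loc3→Uptown; Loc4→Uptown; Loc5→Uptown.
South Co.'s best replies: Uptown→Loc5; Midtown→Loc2; Downtown→Loc4.
The unique mutual best reply is (Uptown, Loc5), giving (7, 9).
Sequential outcome (Midtown, Loc2) differs from the Nash profile (Uptown, Loc5).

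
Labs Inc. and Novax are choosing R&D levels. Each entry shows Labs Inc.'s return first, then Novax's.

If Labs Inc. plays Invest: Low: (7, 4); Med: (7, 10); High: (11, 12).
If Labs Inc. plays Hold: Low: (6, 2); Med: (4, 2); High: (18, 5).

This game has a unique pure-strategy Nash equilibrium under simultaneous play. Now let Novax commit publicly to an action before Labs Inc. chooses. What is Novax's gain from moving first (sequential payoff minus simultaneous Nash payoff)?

5

Solve by backward induction (Novax leads).
- Low: BR = Invest, leader payoff 4.
- Med: BR = Invest, leader payoff 10.
- High: BR = Hold, leader payoff 5.
Among 4, 10, 5, the best is 10 at Med. Subgame-perfect outcome: (Invest, Med) with payoffs (7, 10).
Under simultaneous play:
Labs Inc.'s best replies: Low→Invest; Med→Invest; High→Hold.
Novax's best replies: Invest→High; Hold→High.
The unique mutual best reply is (Hold, High), giving (18, 5).
Novax's commitment gain: 10 − 5 = 5.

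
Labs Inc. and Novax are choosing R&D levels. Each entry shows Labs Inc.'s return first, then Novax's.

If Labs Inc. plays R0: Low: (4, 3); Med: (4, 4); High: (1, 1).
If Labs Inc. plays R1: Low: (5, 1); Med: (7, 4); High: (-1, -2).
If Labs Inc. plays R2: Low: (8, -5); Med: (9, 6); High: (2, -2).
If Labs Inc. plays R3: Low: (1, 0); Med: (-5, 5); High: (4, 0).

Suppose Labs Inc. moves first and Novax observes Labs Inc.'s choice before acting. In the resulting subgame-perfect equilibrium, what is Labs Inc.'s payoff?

9

Work backward from Novax's decision.
- R0 → Novax plays Med (best of 3, 4, 1); Labs Inc. gets 4.
- R1 → Novax plays Med (best of 1, 4, -2); Labs Inc. gets 7.
- R2 → Novax plays Med (best of -5, 6, -2); Labs Inc. gets 9.
- R3 → Novax plays Med (best of 0, 5, 0); Labs Inc. gets -5.
Labs Inc.'s induced payoffs are 4, 7, 9, -5, so Labs Inc. commits to R2. Subgame-perfect outcome: (R2, Med) with payoffs (9, 6).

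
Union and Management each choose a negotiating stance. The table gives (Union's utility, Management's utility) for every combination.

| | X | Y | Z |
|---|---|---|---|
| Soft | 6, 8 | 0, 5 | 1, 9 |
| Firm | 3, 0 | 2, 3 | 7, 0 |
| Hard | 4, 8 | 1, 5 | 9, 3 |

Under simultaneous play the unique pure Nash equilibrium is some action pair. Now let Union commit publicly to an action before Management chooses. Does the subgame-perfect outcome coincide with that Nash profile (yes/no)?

Solve by backward induction (Union leads).
- Soft: BR = Z, leader payoff 1.
- Firm: BR = Y, leader payoff 2.
- Hard: BR = X, leader payoff 4.
Maximizing over 1, 2, 4, Union chooses Hard. Subgame-perfect outcome: (Hard, X) with payoffs (4, 8).
Under simultaneous play:
Union's best replies: X→Soft; Y→Firm; Z→Hard.
Management's best replies: Soft→Z; Firm→Y; Hard→X.
Only (Firm, Y) has each player best-responding; Nash payoffs (2, 3).
Sequential outcome (Hard, X) differs from the Nash profile (Firm, Y).

no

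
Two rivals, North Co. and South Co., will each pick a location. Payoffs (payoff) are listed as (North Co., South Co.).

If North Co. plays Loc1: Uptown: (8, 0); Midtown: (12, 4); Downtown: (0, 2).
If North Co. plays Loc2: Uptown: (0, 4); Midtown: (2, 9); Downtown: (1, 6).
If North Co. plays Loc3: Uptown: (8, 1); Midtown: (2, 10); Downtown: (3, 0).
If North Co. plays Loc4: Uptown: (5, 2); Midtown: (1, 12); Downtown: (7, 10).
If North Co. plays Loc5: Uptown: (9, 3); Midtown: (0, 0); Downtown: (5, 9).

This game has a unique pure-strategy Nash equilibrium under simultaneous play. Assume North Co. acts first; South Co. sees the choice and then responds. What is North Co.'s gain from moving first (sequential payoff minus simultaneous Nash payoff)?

South Co. best-responds to each possible North Co. move:
- Loc1: BR = Midtown, leader payoff 12.
- Loc2: BR = Midtown, leader payoff 2.
- Loc3: BR = Midtown, leader payoff 2.
- Loc4: BR = Midtown, leader payoff 1.
- Loc5: BR = Downtown, leader payoff 5.
North Co.'s induced payoffs are 12, 2, 2, 1, 5, so North Co. commits to Loc1. Subgame-perfect outcome: (Loc1, Midtown) with payoffs (12, 4).
For the simultaneous game, intersect best replies.
North Co.'s best replies: Uptown→Loc5; Midtown→Loc1; Downtown→Loc4.
South Co.'s best replies: Loc1→Midtown; Loc2→Midtown; Loc3→Midtown; Loc4→Midtown; Loc5→Downtown.
The unique mutual best reply is (Loc1, Midtown), giving (12, 4).
North Co.'s commitment gain: 12 − 12 = 0.

0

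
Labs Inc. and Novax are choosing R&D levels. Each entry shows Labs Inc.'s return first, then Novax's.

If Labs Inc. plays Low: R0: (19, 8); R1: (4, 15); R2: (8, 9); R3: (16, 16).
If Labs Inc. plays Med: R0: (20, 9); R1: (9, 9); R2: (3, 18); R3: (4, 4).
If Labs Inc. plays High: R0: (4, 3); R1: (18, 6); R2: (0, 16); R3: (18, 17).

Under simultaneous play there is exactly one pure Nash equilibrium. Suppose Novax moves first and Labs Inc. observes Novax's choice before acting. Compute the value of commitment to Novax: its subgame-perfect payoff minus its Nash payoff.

0

Work backward from Labs Inc.'s decision.
- R0 → Labs Inc. plays Med (best of 19, 20, 4); Novax gets 9.
- R1 → Labs Inc. plays High (best of 4, 9, 18); Novax gets 6.
- R2 → Labs Inc. plays Low (best of 8, 3, 0); Novax gets 9.
- R3 → Labs Inc. plays High (best of 16, 4, 18); Novax gets 17.
Among 9, 6, 9, 17, the best is 17 at R3. Subgame-perfect outcome: (High, R3) with payoffs (18, 17).
Under simultaneous play:
Labs Inc.'s best replies: R0→Med; R1→High; R2→Low; R3→High.
Novax's best replies: Low→R3; Med→R2; High→R3.
Only (High, R3) has each player best-responding; Nash payoffs (18, 17).
Novax's commitment gain: 17 − 17 = 0.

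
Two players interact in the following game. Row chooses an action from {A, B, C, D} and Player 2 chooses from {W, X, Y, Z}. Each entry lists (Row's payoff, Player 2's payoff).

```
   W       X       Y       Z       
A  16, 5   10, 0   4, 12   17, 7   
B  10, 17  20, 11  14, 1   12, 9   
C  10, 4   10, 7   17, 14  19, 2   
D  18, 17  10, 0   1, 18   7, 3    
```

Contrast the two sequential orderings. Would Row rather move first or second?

If Row leads: Player 2's best replies are A→Y, B→W, C→Y, D→Y; Row's induced payoffs 4, 10, 17, 1; outcome (C, Y), payoffs (17, 14).
If Player 2 leads: Row's best replies are W→D, X→B, Y→C, Z→C; Player 2's induced payoffs 17, 11, 14, 2; outcome (D, W), payoffs (18, 17).
Row gets 17 moving first and 18 moving second, so Row prefers to move second.

second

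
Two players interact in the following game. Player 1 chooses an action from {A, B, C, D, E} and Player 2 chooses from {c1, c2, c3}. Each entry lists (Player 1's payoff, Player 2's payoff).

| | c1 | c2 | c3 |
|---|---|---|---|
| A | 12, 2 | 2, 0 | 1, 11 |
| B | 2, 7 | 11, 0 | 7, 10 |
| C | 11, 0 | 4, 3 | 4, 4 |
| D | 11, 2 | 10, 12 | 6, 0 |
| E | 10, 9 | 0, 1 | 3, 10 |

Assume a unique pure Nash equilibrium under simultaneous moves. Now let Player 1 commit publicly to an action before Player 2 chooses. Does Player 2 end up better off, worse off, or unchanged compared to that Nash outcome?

Backward induction with Player 1 moving first.
- A: Player 2 compares 2, 0, 11 and picks c3; Player 1 would get 1.
- B: Player 2 compares 7, 0, 10 and picks c3; Player 1 would get 7.
- C: Player 2 compares 0, 3, 4 and picks c3; Player 1 would get 4.
- D: Player 2 compares 2, 12, 0 and picks c2; Player 1 would get 10.
- E: Player 2 compares 9, 1, 10 and picks c3; Player 1 would get 3.
Among 1, 7, 4, 10, 3, the best is 10 at D. Subgame-perfect outcome: (D, c2) with payoffs (10, 12).
Now find the simultaneous Nash equilibrium.
Player 1's best replies: c1→A; c2→B; c3→B.
Player 2's best replies: A→c3; B→c3; C→c3; D→c2; E→c3.
Only (B, c3) has each player best-responding; Nash payoffs (7, 10).
Player 2 earns 12 sequentially versus 10 at the Nash outcome: better off.

better off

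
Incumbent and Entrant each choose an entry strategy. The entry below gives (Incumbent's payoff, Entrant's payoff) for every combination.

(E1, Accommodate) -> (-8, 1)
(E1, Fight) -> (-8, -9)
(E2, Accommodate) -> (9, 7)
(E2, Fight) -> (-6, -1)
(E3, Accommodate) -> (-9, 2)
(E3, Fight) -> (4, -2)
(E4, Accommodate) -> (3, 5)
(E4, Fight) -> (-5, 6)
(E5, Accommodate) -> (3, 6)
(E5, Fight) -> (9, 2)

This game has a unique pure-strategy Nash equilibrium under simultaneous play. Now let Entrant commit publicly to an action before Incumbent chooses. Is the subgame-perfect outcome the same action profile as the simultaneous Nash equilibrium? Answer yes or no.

yes

Backward induction with Entrant moving first.
- Accommodate: BR = E2, leader payoff 7.
- Fight: BR = E5, leader payoff 2.
Maximizing over 7, 2, Entrant chooses Accommodate. Subgame-perfect outcome: (E2, Accommodate) with payoffs (9, 7).
Under simultaneous play:
Incumbent's best replies: Accommodate→E2; Fight→E5.
Entrant's best replies: E1→Accommodate; E2→Accommodate; E3→Accommodate; E4→Fight; E5→Accommodate.
Only (E2, Accommodate) has each player best-responding; Nash payoffs (9, 7).
Sequential outcome (E2, Accommodate) coincides with the Nash profile (E2, Accommodate).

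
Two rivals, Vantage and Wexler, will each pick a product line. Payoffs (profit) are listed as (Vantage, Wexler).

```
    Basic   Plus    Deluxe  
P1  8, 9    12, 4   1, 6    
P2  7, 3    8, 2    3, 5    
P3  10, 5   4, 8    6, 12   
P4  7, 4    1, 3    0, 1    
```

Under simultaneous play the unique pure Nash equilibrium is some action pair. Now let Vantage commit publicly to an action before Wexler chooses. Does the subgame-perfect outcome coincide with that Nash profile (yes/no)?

no

Wexler best-responds to each possible Vantage move:
- P1: Wexler compares 9, 4, 6 and picks Basic; Vantage would get 8.
- P2: Wexler compares 3, 2, 5 and picks Deluxe; Vantage would get 3.
- P3: Wexler compares 5, 8, 12 and picks Deluxe; Vantage would get 6.
- P4: Wexler compares 4, 3, 1 and picks Basic; Vantage would get 7.
Maximizing over 8, 3, 6, 7, Vantage chooses P1. Subgame-perfect outcome: (P1, Basic) with payoffs (8, 9).
For the simultaneous game, intersect best replies.
Vantage's best replies: Basic→P3; Plus→P1; Deluxe→P3.
Wexler's best replies: P1→Basic; P2→Deluxe; P3→Deluxe; P4→Basic.
The unique mutual best reply is (P3, Deluxe), giving (6, 12).
Sequential outcome (P1, Basic) differs from the Nash profile (P3, Deluxe).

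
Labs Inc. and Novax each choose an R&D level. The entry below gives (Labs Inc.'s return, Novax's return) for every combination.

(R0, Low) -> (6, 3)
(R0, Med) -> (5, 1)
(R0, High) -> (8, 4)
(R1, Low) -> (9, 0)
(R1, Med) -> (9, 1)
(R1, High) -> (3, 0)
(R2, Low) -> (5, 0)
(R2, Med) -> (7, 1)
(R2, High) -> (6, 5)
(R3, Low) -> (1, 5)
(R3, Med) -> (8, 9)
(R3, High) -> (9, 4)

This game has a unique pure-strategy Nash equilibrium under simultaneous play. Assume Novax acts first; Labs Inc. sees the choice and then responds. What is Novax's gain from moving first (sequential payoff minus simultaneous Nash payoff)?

Backward induction with Novax moving first.
- Low: Labs Inc. compares 6, 9, 5, 1 and picks R1; Novax would get 0.
- Med: Labs Inc. compares 5, 9, 7, 8 and picks R1; Novax would get 1.
- High: Labs Inc. compares 8, 3, 6, 9 and picks R3; Novax would get 4.
Maximizing over 0, 1, 4, Novax chooses High. Subgame-perfect outcome: (R3, High) with payoffs (9, 4).
Under simultaneous play:
Labs Inc.'s best replies: Low→R1; Med→R1; High→R3.
Novax's best replies: R0→High; R1→Med; R2→High; R3→Med.
Only (R1, Med) has each player best-responding; Nash payoffs (9, 1).
Novax's commitment gain: 4 − 1 = 3.

3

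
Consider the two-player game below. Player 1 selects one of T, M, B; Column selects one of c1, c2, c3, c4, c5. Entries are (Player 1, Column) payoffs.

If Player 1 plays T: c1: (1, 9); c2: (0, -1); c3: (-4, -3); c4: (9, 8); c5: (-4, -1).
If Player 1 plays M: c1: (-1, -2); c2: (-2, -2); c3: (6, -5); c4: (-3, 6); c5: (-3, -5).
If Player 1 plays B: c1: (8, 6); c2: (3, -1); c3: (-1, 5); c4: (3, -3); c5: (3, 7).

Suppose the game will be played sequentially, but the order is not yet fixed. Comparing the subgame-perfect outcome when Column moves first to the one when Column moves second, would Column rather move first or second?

first

If Player 1 leads: Column's best replies are T→c1, M→c4, B→c5; Player 1's induced payoffs 1, -3, 3; outcome (B, c5), payoffs (3, 7).
If Column leads: Player 1's best replies are c1→B, c2→B, c3→M, c4→T, c5→B; Column's induced payoffs 6, -1, -5, 8, 7; outcome (T, c4), payoffs (9, 8).
Column gets 8 moving first and 7 moving second, so Column prefers to move first.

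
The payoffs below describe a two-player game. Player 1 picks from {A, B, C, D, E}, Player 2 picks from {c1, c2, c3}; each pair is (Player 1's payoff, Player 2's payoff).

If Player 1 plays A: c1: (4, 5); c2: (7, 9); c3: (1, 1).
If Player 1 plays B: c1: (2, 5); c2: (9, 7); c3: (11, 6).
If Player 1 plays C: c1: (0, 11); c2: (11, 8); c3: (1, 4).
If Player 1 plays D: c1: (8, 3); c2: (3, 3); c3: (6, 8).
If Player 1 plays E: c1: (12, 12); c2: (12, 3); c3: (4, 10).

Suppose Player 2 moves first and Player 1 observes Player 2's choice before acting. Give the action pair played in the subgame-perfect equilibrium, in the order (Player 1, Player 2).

Work backward from Player 1's decision.
- c1: Player 1 compares 4, 2, 0, 8, 12 and picks E; Player 2 would get 12.
- c2: Player 1 compares 7, 9, 11, 3, 12 and picks E; Player 2 would get 3.
- c3: Player 1 compares 1, 11, 1, 6, 4 and picks B; Player 2 would get 6.
Maximizing over 12, 3, 6, Player 2 chooses c1. Subgame-perfect outcome: (E, c1) with payoffs (12, 12).

(E, c1)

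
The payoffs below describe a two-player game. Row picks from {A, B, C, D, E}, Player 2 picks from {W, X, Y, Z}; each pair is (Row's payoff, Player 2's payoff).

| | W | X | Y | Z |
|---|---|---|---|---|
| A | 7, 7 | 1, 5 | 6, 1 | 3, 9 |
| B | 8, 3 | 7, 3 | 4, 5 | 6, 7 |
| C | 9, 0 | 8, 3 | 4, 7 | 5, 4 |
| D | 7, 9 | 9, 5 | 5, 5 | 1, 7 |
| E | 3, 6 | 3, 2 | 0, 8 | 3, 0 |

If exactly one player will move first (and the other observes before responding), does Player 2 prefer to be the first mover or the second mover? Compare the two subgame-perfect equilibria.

second

If Row leads: Player 2's best replies are A→Z, B→Z, C→Y, D→W, E→Y; Row's induced payoffs 3, 6, 4, 7, 0; outcome (D, W), payoffs (7, 9).
If Player 2 leads: Row's best replies are W→C, X→D, Y→A, Z→B; Player 2's induced payoffs 0, 5, 1, 7; outcome (B, Z), payoffs (6, 7).
Player 2 gets 7 moving first and 9 moving second, so Player 2 prefers to move second.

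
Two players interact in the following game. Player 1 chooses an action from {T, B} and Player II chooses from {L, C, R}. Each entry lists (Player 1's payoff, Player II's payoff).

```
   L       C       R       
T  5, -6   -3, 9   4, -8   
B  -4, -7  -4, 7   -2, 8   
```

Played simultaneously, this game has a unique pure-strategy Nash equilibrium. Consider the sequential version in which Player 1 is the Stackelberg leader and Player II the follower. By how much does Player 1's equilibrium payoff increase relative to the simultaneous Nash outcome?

1

Backward induction with Player 1 moving first.
- T → Player II plays C (best of -6, 9, -8); Player 1 gets -3.
- B → Player II plays R (best of -7, 7, 8); Player 1 gets -2.
Among -3, -2, the best is -2 at B. Subgame-perfect outcome: (B, R) with payoffs (-2, 8).
Now find the simultaneous Nash equilibrium.
Player 1's best replies: L→T; C→T; R→T.
Player II's best replies: T→C; B→R.
The unique mutual best reply is (T, C), giving (-3, 9).
Player 1's commitment gain: -2 − -3 = 1.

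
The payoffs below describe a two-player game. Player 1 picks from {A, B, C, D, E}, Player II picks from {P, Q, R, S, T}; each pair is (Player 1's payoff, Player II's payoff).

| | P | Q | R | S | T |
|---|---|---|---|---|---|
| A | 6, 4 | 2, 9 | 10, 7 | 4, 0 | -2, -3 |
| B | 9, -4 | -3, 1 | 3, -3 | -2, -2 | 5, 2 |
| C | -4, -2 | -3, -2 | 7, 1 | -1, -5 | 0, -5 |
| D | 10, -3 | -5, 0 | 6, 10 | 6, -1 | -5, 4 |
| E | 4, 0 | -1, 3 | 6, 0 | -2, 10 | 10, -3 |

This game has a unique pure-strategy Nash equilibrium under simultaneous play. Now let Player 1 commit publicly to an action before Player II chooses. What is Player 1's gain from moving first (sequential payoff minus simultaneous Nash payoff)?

Backward induction with Player 1 moving first.
- A: BR = Q, leader payoff 2.
- B: BR = T, leader payoff 5.
- C: BR = R, leader payoff 7.
- D: BR = R, leader payoff 6.
- E: BR = S, leader payoff -2.
Player 1's induced payoffs are 2, 5, 7, 6, -2, so Player 1 commits to C. Subgame-perfect outcome: (C, R) with payoffs (7, 1).
For the simultaneous game, intersect best replies.
Player 1's best replies: P→D; Q→A; R→A; S→D; T→E.
Player II's best replies: A→Q; B→T; C→R; D→R; E→S.
The unique mutual best reply is (A, Q), giving (2, 9).
Player 1's commitment gain: 7 − 2 = 5.

5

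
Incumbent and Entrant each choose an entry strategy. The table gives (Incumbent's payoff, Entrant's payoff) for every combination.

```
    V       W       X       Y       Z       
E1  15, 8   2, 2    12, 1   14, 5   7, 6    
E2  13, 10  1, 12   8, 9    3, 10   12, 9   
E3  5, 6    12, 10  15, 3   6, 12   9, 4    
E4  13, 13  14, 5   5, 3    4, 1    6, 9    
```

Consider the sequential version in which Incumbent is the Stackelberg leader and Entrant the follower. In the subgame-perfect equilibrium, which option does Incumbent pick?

Solve by backward induction (Incumbent leads).
- E1 → Entrant plays V (best of 8, 2, 1, 5, 6); Incumbent gets 15.
- E2 → Entrant plays W (best of 10, 12, 9, 10, 9); Incumbent gets 1.
- E3 → Entrant plays Y (best of 6, 10, 3, 12, 4); Incumbent gets 6.
- E4 → Entrant plays V (best of 13, 5, 3, 1, 9); Incumbent gets 13.
Incumbent's induced payoffs are 15, 1, 6, 13, so Incumbent commits to E1. Subgame-perfect outcome: (E1, V) with payoffs (15, 8).

E1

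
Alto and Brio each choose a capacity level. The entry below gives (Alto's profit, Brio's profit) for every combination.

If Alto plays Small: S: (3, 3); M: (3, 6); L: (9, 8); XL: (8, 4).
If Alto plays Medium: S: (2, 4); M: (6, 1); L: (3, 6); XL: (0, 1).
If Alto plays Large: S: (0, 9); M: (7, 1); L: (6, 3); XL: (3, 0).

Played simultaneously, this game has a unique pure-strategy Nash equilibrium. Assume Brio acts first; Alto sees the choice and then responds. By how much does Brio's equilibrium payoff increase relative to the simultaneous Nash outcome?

Alto best-responds to each possible Brio move:
- S: BR = Small, leader payoff 3.
- M: BR = Large, leader payoff 1.
- L: BR = Small, leader payoff 8.
- XL: BR = Small, leader payoff 4.
Among 3, 1, 8, 4, the best is 8 at L. Subgame-perfect outcome: (Small, L) with payoffs (9, 8).
For the simultaneous game, intersect best replies.
Alto's best replies: S→Small; M→Large; L→Small; XL→Small.
Brio's best replies: Small→L; Medium→L; Large→S.
The unique mutual best reply is (Small, L), giving (9, 8).
Brio's commitment gain: 8 − 8 = 0.

0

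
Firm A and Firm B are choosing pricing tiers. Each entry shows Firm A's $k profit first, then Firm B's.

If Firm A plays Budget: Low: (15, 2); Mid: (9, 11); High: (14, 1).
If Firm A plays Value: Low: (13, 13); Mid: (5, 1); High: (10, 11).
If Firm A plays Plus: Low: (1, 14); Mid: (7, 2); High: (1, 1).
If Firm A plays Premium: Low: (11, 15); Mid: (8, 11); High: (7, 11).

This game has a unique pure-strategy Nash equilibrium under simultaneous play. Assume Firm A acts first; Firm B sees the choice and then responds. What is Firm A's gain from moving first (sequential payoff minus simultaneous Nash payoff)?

4

Backward induction with Firm A moving first.
- Budget: BR = Mid, leader payoff 9.
- Value: BR = Low, leader payoff 13.
- Plus: BR = Low, leader payoff 1.
- Premium: BR = Low, leader payoff 11.
Maximizing over 9, 13, 1, 11, Firm A chooses Value. Subgame-perfect outcome: (Value, Low) with payoffs (13, 13).
For the simultaneous game, intersect best replies.
Firm A's best replies: Low→Budget; Mid→Budget; High→Budget.
Firm B's best replies: Budget→Mid; Value→Low; Plus→Low; Premium→Low.
The unique mutual best reply is (Budget, Mid), giving (9, 11).
Firm A's commitment gain: 13 − 9 = 4.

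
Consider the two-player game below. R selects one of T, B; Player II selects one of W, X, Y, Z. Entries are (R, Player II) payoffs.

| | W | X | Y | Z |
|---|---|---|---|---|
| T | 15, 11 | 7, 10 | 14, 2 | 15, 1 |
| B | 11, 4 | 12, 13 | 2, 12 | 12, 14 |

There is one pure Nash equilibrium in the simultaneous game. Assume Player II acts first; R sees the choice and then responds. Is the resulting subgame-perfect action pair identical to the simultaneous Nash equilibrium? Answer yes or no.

no

R best-responds to each possible Player II move:
- W → R plays T (best of 15, 11); Player II gets 11.
- X → R plays B (best of 7, 12); Player II gets 13.
- Y → R plays T (best of 14, 2); Player II gets 2.
- Z → R plays T (best of 15, 12); Player II gets 1.
Maximizing over 11, 13, 2, 1, Player II chooses X. Subgame-perfect outcome: (B, X) with payoffs (12, 13).
Now find the simultaneous Nash equilibrium.
R's best replies: W→T; X→B; Y→T; Z→T.
Player II's best replies: T→W; B→Z.
Only (T, W) has each player best-responding; Nash payoffs (15, 11).
Sequential outcome (B, X) differs from the Nash profile (T, W).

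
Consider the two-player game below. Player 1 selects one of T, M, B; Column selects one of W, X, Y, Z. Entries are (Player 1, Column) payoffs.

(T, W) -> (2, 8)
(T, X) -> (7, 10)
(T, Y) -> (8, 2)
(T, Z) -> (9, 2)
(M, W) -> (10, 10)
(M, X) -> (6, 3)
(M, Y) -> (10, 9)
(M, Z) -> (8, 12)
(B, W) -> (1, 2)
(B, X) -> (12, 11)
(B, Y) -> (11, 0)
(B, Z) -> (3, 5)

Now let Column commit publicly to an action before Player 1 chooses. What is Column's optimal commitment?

X

Work backward from Player 1's decision.
- W: BR = M, leader payoff 10.
- X: BR = B, leader payoff 11.
- Y: BR = B, leader payoff 0.
- Z: BR = T, leader payoff 2.
Column's induced payoffs are 10, 11, 0, 2, so Column commits to X. Subgame-perfect outcome: (B, X) with payoffs (12, 11).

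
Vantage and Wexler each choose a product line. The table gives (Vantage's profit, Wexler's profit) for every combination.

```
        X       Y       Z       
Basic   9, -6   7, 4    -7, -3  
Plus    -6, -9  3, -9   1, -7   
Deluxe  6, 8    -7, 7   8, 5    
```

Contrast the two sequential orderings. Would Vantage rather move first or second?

If Vantage leads: Wexler's best replies are Basic→Y, Plus→Z, Deluxe→X; Vantage's induced payoffs 7, 1, 6; outcome (Basic, Y), payoffs (7, 4).
If Wexler leads: Vantage's best replies are X→Basic, Y→Basic, Z→Deluxe; Wexler's induced payoffs -6, 4, 5; outcome (Deluxe, Z), payoffs (8, 5).
Vantage gets 7 moving first and 8 moving second, so Vantage prefers to move second.

second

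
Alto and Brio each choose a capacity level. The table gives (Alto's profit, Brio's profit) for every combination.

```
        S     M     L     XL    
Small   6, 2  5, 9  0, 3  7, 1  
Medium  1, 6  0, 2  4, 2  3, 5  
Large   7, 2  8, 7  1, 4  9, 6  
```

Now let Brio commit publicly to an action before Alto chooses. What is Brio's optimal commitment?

M

Work backward from Alto's decision.
- S → Alto plays Large (best of 6, 1, 7); Brio gets 2.
- M → Alto plays Large (best of 5, 0, 8); Brio gets 7.
- L → Alto plays Medium (best of 0, 4, 1); Brio gets 2.
- XL → Alto plays Large (best of 7, 3, 9); Brio gets 6.
Maximizing over 2, 7, 2, 6, Brio chooses M. Subgame-perfect outcome: (Large, M) with payoffs (8, 7).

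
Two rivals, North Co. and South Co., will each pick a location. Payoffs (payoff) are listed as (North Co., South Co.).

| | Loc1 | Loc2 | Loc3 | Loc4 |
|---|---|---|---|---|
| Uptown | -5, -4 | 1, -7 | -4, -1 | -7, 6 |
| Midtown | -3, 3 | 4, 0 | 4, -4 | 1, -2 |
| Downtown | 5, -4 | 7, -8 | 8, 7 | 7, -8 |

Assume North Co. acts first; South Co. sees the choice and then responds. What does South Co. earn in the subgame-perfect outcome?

Work backward from South Co.'s decision.
- Uptown: BR = Loc4, leader payoff -7.
- Midtown: BR = Loc1, leader payoff -3.
- Downtown: BR = Loc3, leader payoff 8.
North Co.'s induced payoffs are -7, -3, 8, so North Co. commits to Downtown. Subgame-perfect outcome: (Downtown, Loc3) with payoffs (8, 7).

7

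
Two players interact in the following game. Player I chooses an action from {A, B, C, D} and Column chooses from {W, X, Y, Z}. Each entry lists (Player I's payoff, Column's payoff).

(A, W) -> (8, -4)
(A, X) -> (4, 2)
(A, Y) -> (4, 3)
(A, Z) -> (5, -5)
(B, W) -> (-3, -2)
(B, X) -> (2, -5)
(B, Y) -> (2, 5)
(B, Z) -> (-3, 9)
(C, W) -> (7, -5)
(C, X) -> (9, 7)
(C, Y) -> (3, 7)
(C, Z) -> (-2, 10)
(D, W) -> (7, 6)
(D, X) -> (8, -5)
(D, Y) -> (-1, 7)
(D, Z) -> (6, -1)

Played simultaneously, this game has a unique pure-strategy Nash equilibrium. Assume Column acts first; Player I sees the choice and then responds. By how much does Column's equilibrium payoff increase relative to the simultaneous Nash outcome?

4

Work backward from Player I's decision.
- W → Player I plays A (best of 8, -3, 7, 7); Column gets -4.
- X → Player I plays C (best of 4, 2, 9, 8); Column gets 7.
- Y → Player I plays A (best of 4, 2, 3, -1); Column gets 3.
- Z → Player I plays D (best of 5, -3, -2, 6); Column gets -1.
Among -4, 7, 3, -1, the best is 7 at X. Subgame-perfect outcome: (C, X) with payoffs (9, 7).
Now find the simultaneous Nash equilibrium.
Player I's best replies: W→A; X→C; Y→A; Z→D.
Column's best replies: A→Y; B→Z; C→Z; D→Y.
Only (A, Y) has each player best-responding; Nash payoffs (4, 3).
Column's commitment gain: 7 − 3 = 4.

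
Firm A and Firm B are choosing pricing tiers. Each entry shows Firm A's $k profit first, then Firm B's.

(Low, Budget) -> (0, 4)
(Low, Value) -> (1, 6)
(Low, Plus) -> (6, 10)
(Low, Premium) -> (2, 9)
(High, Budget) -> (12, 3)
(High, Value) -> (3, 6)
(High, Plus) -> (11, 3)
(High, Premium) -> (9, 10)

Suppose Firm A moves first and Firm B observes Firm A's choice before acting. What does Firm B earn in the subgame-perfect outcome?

10

Solve by backward induction (Firm A leads).
- Low → Firm B plays Plus (best of 4, 6, 10, 9); Firm A gets 6.
- High → Firm B plays Premium (best of 3, 6, 3, 10); Firm A gets 9.
Firm A's induced payoffs are 6, 9, so Firm A commits to High. Subgame-perfect outcome: (High, Premium) with payoffs (9, 10).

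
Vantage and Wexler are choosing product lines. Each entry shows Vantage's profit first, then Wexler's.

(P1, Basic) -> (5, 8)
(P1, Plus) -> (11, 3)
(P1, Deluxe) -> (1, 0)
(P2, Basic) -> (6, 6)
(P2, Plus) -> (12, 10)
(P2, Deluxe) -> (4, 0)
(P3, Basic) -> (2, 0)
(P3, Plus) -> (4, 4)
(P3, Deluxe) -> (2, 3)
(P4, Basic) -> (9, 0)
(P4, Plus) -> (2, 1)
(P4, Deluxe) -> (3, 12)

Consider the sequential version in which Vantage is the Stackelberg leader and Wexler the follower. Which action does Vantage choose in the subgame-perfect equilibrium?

P2

Backward induction with Vantage moving first.
- P1 → Wexler plays Basic (best of 8, 3, 0); Vantage gets 5.
- P2 → Wexler plays Plus (best of 6, 10, 0); Vantage gets 12.
- P3 → Wexler plays Plus (best of 0, 4, 3); Vantage gets 4.
- P4 → Wexler plays Deluxe (best of 0, 1, 12); Vantage gets 3.
Maximizing over 5, 12, 4, 3, Vantage chooses P2. Subgame-perfect outcome: (P2, Plus) with payoffs (12, 10).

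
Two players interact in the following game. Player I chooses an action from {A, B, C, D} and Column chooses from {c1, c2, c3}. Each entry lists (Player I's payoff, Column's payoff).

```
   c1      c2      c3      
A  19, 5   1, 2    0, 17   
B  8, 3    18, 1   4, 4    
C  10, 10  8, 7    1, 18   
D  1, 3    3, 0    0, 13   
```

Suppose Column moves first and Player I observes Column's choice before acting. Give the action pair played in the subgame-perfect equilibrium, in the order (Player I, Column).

(A, c1)

Player I best-responds to each possible Column move:
- c1: BR = A, leader payoff 5.
- c2: BR = B, leader payoff 1.
- c3: BR = B, leader payoff 4.
Column's induced payoffs are 5, 1, 4, so Column commits to c1. Subgame-perfect outcome: (A, c1) with payoffs (19, 5).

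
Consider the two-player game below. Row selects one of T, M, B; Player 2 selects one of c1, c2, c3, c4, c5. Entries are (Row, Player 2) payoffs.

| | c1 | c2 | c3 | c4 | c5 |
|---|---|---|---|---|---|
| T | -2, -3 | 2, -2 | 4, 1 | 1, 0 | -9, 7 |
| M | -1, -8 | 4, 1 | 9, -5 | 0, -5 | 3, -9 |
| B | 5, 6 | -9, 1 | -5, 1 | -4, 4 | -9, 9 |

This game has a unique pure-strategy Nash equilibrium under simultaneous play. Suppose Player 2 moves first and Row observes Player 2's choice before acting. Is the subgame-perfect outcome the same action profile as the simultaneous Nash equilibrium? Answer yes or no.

Work backward from Row's decision.
- c1 → Row plays B (best of -2, -1, 5); Player 2 gets 6.
- c2 → Row plays M (best of 2, 4, -9); Player 2 gets 1.
- c3 → Row plays M (best of 4, 9, -5); Player 2 gets -5.
- c4 → Row plays T (best of 1, 0, -4); Player 2 gets 0.
- c5 → Row plays M (best of -9, 3, -9); Player 2 gets -9.
Among 6, 1, -5, 0, -9, the best is 6 at c1. Subgame-perfect outcome: (B, c1) with payoffs (5, 6).
Now find the simultaneous Nash equilibrium.
Row's best replies: c1→B; c2→M; c3→M; c4→T; c5→M.
Player 2's best replies: T→c5; M→c2; B→c5.
Only (M, c2) has each player best-responding; Nash payoffs (4, 1).
Sequential outcome (B, c1) differs from the Nash profile (M, c2).

no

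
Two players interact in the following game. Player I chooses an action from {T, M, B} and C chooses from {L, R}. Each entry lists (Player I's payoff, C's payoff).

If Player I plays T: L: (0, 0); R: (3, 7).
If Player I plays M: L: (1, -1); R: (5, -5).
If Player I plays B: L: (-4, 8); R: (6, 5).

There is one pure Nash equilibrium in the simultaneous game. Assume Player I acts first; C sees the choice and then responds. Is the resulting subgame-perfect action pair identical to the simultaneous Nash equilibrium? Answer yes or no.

no

Backward induction with Player I moving first.
- T: BR = R, leader payoff 3.
- M: BR = L, leader payoff 1.
- B: BR = L, leader payoff -4.
Player I's induced payoffs are 3, 1, -4, so Player I commits to T. Subgame-perfect outcome: (T, R) with payoffs (3, 7).
For the simultaneous game, intersect best replies.
Player I's best replies: L→M; R→B.
C's best replies: T→R; M→L; B→L.
The unique mutual best reply is (M, L), giving (1, -1).
Sequential outcome (T, R) differs from the Nash profile (M, L).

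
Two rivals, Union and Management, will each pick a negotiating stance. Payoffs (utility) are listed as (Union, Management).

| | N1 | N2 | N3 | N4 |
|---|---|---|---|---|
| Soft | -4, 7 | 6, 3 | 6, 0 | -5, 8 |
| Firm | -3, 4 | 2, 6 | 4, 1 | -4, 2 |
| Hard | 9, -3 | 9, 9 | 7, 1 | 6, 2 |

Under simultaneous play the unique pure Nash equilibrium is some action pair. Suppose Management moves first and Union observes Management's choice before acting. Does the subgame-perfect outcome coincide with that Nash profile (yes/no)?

yes

Union best-responds to each possible Management move:
- N1: Union compares -4, -3, 9 and picks Hard; Management would get -3.
- N2: Union compares 6, 2, 9 and picks Hard; Management would get 9.
- N3: Union compares 6, 4, 7 and picks Hard; Management would get 1.
- N4: Union compares -5, -4, 6 and picks Hard; Management would get 2.
Management's induced payoffs are -3, 9, 1, 2, so Management commits to N2. Subgame-perfect outcome: (Hard, N2) with payoffs (9, 9).
Now find the simultaneous Nash equilibrium.
Union's best replies: N1→Hard; N2→Hard; N3→Hard; N4→Hard.
Management's best replies: Soft→N4; Firm→N2; Hard→N2.
Only (Hard, N2) has each player best-responding; Nash payoffs (9, 9).
Sequential outcome (Hard, N2) coincides with the Nash profile (Hard, N2).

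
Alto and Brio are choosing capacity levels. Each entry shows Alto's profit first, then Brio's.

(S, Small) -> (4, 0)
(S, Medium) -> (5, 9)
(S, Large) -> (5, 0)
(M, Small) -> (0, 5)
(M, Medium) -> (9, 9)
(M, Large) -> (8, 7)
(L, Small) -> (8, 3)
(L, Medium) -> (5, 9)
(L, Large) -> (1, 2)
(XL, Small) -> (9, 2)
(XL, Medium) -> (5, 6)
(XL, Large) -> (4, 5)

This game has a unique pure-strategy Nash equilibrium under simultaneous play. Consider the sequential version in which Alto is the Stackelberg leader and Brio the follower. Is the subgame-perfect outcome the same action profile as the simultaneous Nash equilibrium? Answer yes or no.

yes

Solve by backward induction (Alto leads).
- S: Brio compares 0, 9, 0 and picks Medium; Alto would get 5.
- M: Brio compares 5, 9, 7 and picks Medium; Alto would get 9.
- L: Brio compares 3, 9, 2 and picks Medium; Alto would get 5.
- XL: Brio compares 2, 6, 5 and picks Medium; Alto would get 5.
Among 5, 9, 5, 5, the best is 9 at M. Subgame-perfect outcome: (M, Medium) with payoffs (9, 9).
Now find the simultaneous Nash equilibrium.
Alto's best replies: Small→XL; Medium→M; Large→M.
Brio's best replies: S→Medium; M→Medium; L→Medium; XL→Medium.
The unique mutual best reply is (M, Medium), giving (9, 9).
Sequential outcome (M, Medium) coincides with the Nash profile (M, Medium).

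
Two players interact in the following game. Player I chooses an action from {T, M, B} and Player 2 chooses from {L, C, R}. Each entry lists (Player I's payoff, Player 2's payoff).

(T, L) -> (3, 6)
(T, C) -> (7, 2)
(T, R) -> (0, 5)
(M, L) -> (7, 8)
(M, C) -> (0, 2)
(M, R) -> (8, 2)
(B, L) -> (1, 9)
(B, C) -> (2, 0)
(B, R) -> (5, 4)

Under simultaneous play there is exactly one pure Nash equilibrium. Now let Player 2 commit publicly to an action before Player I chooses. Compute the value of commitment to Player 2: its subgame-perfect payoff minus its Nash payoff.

0

Work backward from Player I's decision.
- L: Player I compares 3, 7, 1 and picks M; Player 2 would get 8.
- C: Player I compares 7, 0, 2 and picks T; Player 2 would get 2.
- R: Player I compares 0, 8, 5 and picks M; Player 2 would get 2.
Player 2's induced payoffs are 8, 2, 2, so Player 2 commits to L. Subgame-perfect outcome: (M, L) with payoffs (7, 8).
Under simultaneous play:
Player I's best replies: L→M; C→T; R→M.
Player 2's best replies: T→L; M→L; B→L.
Only (M, L) has each player best-responding; Nash payoffs (7, 8).
Player 2's commitment gain: 8 − 8 = 0.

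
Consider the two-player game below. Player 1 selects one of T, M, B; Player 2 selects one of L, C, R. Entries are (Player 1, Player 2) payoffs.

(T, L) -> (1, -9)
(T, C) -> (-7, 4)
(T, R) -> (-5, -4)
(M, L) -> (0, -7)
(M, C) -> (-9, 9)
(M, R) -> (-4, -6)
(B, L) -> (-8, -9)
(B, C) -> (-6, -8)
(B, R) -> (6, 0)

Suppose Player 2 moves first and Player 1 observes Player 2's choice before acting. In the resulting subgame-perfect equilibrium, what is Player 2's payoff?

0

Backward induction with Player 2 moving first.
- L: Player 1 compares 1, 0, -8 and picks T; Player 2 would get -9.
- C: Player 1 compares -7, -9, -6 and picks B; Player 2 would get -8.
- R: Player 1 compares -5, -4, 6 and picks B; Player 2 would get 0.
Player 2's induced payoffs are -9, -8, 0, so Player 2 commits to R. Subgame-perfect outcome: (B, R) with payoffs (6, 0).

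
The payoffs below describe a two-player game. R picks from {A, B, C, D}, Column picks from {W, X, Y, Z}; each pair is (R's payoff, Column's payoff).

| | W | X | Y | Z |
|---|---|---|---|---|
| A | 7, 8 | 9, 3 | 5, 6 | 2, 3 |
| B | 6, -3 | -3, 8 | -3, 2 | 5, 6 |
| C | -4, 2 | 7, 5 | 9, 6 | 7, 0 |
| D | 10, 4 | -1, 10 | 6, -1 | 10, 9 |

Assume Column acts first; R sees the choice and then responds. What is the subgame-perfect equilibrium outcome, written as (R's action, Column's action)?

Backward induction with Column moving first.
- W: R compares 7, 6, -4, 10 and picks D; Column would get 4.
- X: R compares 9, -3, 7, -1 and picks A; Column would get 3.
- Y: R compares 5, -3, 9, 6 and picks C; Column would get 6.
- Z: R compares 2, 5, 7, 10 and picks D; Column would get 9.
Maximizing over 4, 3, 6, 9, Column chooses Z. Subgame-perfect outcome: (D, Z) with payoffs (10, 9).

(D, Z)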